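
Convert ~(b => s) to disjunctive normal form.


Step 1: Rewrite implication then negate: ¬(¬b ∨ s) = b ∧ ¬s.

b & (~s)


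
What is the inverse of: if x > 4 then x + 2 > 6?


The inverse of (P → Q) is (¬P → ¬Q). It is equivalent to the converse, not to the original.
Here P = 'x > 4' and Q = 'x + 2 > 6'.

If not (x > 4), then not (x + 2 > 6).


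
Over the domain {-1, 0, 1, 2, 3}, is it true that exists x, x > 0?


Evaluate the predicate on each element: -1:False, 0:False, 1:True, 2:True, 3:True.
Witness x = 1 satisfies the predicate.

True


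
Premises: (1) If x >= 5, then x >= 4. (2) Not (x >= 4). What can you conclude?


Modus tollens: from (P → Q) and ¬Q, infer ¬P.
Q = 'x >= 4' is denied; since P → Q, P must also fail.

Not (x >= 5).


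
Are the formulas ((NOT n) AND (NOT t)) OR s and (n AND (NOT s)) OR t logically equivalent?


Compare truth tables:
n | s | t | φ | ψ
-----------------
F | F | F | T | F
T | F | F | F | T
F | T | F | T | F
T | T | F | T | F
F | F | T | F | T
T | F | T | F | T
F | T | T | T | T
T | T | T | T | T
They differ at row 1 (n=F, s=F, t=F): φ=T but ψ=F.

No, they are not logically equivalent.


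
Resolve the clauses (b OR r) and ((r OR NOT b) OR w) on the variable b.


The clauses contain complementary literals b and NOTb.
Resolution eliminates this pair and disjoins the remaining literals (merging duplicates).

(r OR w)


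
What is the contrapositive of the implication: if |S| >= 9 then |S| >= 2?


The contrapositive of (P → Q) is (¬Q → ¬P); it is logically equivalent to the original.
Here P = '|S| >= 9' and Q = '|S| >= 2'.

If not (|S| >= 2), then not (|S| >= 9).


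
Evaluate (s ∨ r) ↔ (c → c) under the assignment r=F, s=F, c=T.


Substitute r=F, s=F, c=T:
s ∨ r = F ∨ F = F
c → c = T → T = T
(s ∨ r) ↔ (c → c) = F ↔ T = F

F


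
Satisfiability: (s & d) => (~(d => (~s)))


Search for a satisfying assignment over {d, s}.
Try d=False, s=False: the formula evaluates to True.
A satisfying assignment exists.

Satisfiable.


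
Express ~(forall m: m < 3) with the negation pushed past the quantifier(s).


¬(forall x: φ) = exists x: ¬φ, and ¬(exists x: φ) = forall x: ¬φ.
Apply to the universal statement.

exists m: ~(m < 3)


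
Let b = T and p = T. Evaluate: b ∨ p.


Disjunction is false only when both operands are false.
Substitute: b=T, p=T.
T ∨ T evaluates to T.

T


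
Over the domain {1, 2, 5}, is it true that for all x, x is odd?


Evaluate the predicate on each element: 1:T, 2:F, 5:T.
Counterexample x = 2 fails the predicate.

F


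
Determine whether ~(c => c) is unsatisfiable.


Truth table over {c}:
c | φ
-----
False | False
True | False
Every row is false.

Yes, it is a contradiction.


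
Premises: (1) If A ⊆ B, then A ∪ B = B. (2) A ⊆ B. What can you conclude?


Modus ponens: from (P → Q) and P, infer Q.
P = 'A ⊆ B' is asserted, and P → Q holds, so Q follows.

A ∪ B = B.


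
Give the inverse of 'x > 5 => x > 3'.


The inverse of (P → Q) is (¬P → ¬Q). It is equivalent to the converse, not to the original.
Here P = 'x > 5' and Q = 'x > 3'.

If not (x > 5), then not (x > 3).


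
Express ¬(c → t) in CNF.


Step 1: Rewrite c → t as ¬c ∨ t.
Step 2: Negate: ¬(¬c ∨ t) = c ∧ ¬t (De Morgan + double negation).

c ∧ (¬t)


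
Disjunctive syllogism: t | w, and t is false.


Disjunctive syllogism: from (P ∨ Q) and ¬P, infer Q.
One disjunct, 't', is ruled out; the other must hold.

w


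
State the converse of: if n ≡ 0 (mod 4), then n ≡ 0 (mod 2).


The converse of (P → Q) is (Q → P). It is not in general equivalent to the original.
Here P = 'n ≡ 0 (mod 4)' and Q = 'n ≡ 0 (mod 2)'.

If n ≡ 0 (mod 2), then n ≡ 0 (mod 4).


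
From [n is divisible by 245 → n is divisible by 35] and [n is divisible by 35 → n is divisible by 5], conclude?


Hypothetical syllogism: from (P → Q) and (Q → R), infer (P → R).
Chain the two implications through the shared middle term 'n is divisible by 35'.

n is divisible by 245 → n is divisible by 5


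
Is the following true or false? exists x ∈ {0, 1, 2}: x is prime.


Evaluate the predicate on each element: 0:False, 1:False, 2:True.
Witness x = 2 satisfies the predicate.

True


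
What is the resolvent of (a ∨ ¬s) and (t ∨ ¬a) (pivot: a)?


The clauses contain complementary literals a and ¬a.
Resolution eliminates this pair and disjoins the remaining literals (merging duplicates).

(¬s ∨ t)


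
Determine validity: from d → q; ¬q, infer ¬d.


This matches the form of modus tollens: the conclusion follows in every model of the premises.

Valid.


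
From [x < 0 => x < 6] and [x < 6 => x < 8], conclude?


Hypothetical syllogism: from (P → Q) and (Q → R), infer (P → R).
Chain the two implications through the shared middle term 'x < 6'.

x < 0 => x < 8


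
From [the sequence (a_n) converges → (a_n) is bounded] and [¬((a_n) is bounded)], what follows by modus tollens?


Modus tollens: from (P → Q) and ¬Q, infer ¬P.
Q = '(a_n) is bounded' is denied; since P → Q, P must also fail.

Not (the sequence (a_n) converges).


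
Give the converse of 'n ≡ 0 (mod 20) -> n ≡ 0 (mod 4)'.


The converse of (P → Q) is (Q → P). It is not in general equivalent to the original.
Here P = 'n ≡ 0 (mod 20)' and Q = 'n ≡ 0 (mod 4)'.

If n ≡ 0 (mod 4), then n ≡ 0 (mod 20).


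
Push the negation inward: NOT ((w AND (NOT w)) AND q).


De Morgan: the negation of a conjunction is the disjunction of the negations.
Distribute NOT across AND, flipping it to OR, and negate each literal.

((NOT w) OR w) OR (NOT q)


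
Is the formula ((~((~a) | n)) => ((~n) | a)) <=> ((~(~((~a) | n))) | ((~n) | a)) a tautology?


Build the truth table over {a, n}:
a | n | φ
---------
False | False | True
True | False | True
False | True | True
True | True | True
Every row evaluates to true.

Yes, it is a tautology.


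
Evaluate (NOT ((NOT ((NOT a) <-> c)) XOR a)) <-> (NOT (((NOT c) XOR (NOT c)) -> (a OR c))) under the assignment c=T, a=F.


Substitute c=T, a=F:
… (earlier sub-steps elided)
NOT ((NOT a) <-> c) = F
(NOT ((NOT a) <-> c)) XOR a = F XOR F = F
NOT ((NOT ((NOT a) <-> c)) XOR a) = T
NOT c = F
NOT c = F
(NOT c) XOR (NOT c) = F XOR F = F
a OR c = F OR T = T
((NOT c) XOR (NOT c)) -> (a OR c) = F -> T = T
NOT (((NOT c) XOR (NOT c)) -> (a OR c)) = F
(NOT ((NOT ((NOT a) <-> c)) XOR a)) <-> (NOT (((NOT c) XOR (NOT c)) -> (a OR c))) = T <-> F = F

F


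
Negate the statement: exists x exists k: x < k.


Negation flips each quantifier (∀↔∃) and negates the inner predicate.
¬(exists x exists k: φ) = forall x forall k: ¬φ.

forall x forall k: ~(x < k)


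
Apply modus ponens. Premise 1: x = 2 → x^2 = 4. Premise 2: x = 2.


Modus ponens: from (P → Q) and P, infer Q.
P = 'x = 2' is asserted, and P → Q holds, so Q follows.

x^2 = 4.


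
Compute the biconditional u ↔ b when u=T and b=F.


Biconditional is true when both operands have the same truth value.
Substitute: u=T, b=F.
T ↔ F evaluates to F.

F


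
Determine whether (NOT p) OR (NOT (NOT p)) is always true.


Build the truth table over {p}:
p | φ
-----
F | T
T | T
Every row evaluates to true.

Yes, it is a tautology.


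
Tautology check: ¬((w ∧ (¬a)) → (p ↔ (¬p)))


Build the truth table over {a, p, w}:
a | p | w | φ
-------------
F | F | F | F
T | F | F | F
F | T | F | F
T | T | F | F
F | F | T | T
T | F | T | F
F | T | T | T
T | T | T | F
Counterexample at row 1: with a=F, p=F, w=F, the formula is F.

No, it is not a tautology.


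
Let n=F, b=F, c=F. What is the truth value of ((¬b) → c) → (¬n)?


Substitute n=F, b=F, c=F:
¬b = T
(¬b) → c = T → F = F
¬n = T
((¬b) → c) → (¬n) = F → T = T

T


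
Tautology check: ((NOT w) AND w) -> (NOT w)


Build the truth table over {w}:
w | φ
-----
F | T
T | T
Every row evaluates to true.

Yes, it is a tautology.


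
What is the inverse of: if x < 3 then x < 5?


The inverse of (P → Q) is (¬P → ¬Q). It is equivalent to the converse, not to the original.
Here P = 'x < 3' and Q = 'x < 5'.

If not (x < 3), then not (x < 5).


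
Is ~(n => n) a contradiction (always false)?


Truth table over {n}:
n | φ
-----
False | False
True | False
Every row is false.

Yes, it is a contradiction.


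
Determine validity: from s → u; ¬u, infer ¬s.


This matches the form of modus tollens: the conclusion follows in every model of the premises.

Valid.


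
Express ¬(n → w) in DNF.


Step 1: Rewrite implication then negate: ¬(¬n ∨ w) = n ∧ ¬w.

n ∧ (¬w)


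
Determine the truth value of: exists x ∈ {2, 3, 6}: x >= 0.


Evaluate the predicate on each element: 2:True, 3:True, 6:True.
Witness x = 2 satisfies the predicate.

True


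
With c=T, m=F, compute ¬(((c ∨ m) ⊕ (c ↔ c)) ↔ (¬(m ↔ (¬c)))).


Substitute c=T, m=F:
c ∨ m = T ∨ F = T
c ↔ c = T ↔ T = T
(c ∨ m) ⊕ (c ↔ c) = T ⊕ T = F
¬c = F
m ↔ (¬c) = F ↔ F = T
¬(m ↔ (¬c)) = F
((c ∨ m) ⊕ (c ↔ c)) ↔ (¬(m ↔ (¬c))) = F ↔ F = T
¬(((c ∨ m) ⊕ (c ↔ c)) ↔ (¬(m ↔ (¬c)))) = F

F


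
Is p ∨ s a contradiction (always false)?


Truth table over {p, s}:
p | s | φ
---------
F | F | F
T | F | T
F | T | T
T | T | T
Satisfying assignment at row 2: p=T, s=F gives T.

No, it is not a contradiction.


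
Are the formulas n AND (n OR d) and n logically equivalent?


Compare truth tables:
d | n | φ | ψ
-------------
F | F | F | F
T | F | F | F
F | T | T | T
T | T | T | T
The columns φ and ψ agree on every row.

Yes, they are logically equivalent.


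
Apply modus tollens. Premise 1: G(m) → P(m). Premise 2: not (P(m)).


Modus tollens: from (P → Q) and ¬Q, infer ¬P.
Q = 'P(m)' is denied; since P → Q, P must also fail.

Not (G(m)).


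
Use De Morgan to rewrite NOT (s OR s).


De Morgan: the negation of a disjunction is the conjunction of the negations.
Distribute NOT across OR, flipping it to AND, and negate each literal.

(NOT s) AND (NOT s)


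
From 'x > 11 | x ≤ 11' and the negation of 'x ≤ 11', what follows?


Disjunctive syllogism: from (P ∨ Q) and ¬P, infer Q.
One disjunct, 'x ≤ 11', is ruled out; the other must hold.

x > 11


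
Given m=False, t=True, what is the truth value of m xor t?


Exclusive or is true when exactly one operand is true.
Substitute: m=False, t=True.
False xor True evaluates to True.

True


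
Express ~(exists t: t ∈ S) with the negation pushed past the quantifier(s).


¬(forall x: φ) = exists x: ¬φ, and ¬(exists x: φ) = forall x: ¬φ.
Apply to the existential statement.

forall t: ~(t ∈ S)


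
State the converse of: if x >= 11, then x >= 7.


The converse of (P → Q) is (Q → P). It is not in general equivalent to the original.
Here P = 'x >= 11' and Q = 'x >= 7'.

If x >= 7, then x >= 11.


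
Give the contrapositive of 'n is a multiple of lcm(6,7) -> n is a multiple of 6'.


The contrapositive of (P → Q) is (¬Q → ¬P); it is logically equivalent to the original.
Here P = 'n is a multiple of lcm(6,7)' and Q = 'n is a multiple of 6'.

If not (n is a multiple of 6), then not (n is a multiple of lcm(6,7)).


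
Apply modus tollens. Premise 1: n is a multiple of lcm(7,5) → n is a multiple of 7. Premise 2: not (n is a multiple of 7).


Modus tollens: from (P → Q) and ¬Q, infer ¬P.
Q = 'n is a multiple of 7' is denied; since P → Q, P must also fail.

Not (n is a multiple of lcm(7,5)).


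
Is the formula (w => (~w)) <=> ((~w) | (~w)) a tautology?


Build the truth table over {w}:
w | φ
-----
False | True
True | True
Every row evaluates to true.

Yes, it is a tautology.


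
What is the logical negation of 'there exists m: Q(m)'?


¬(for all x: φ) = there exists x: ¬φ, and ¬(there exists x: φ) = for all x: ¬φ.
Apply to the existential statement.

for all m: NOT(Q(m))


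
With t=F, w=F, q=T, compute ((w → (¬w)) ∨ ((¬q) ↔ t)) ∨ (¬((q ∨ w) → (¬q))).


Substitute t=F, w=F, q=T:
¬w = T
w → (¬w) = F → T = T
¬q = F
(¬q) ↔ t = F ↔ F = T
(w → (¬w)) ∨ ((¬q) ↔ t) = T ∨ T = T
q ∨ w = T ∨ F = T
¬q = F
(q ∨ w) → (¬q) = T → F = F
¬((q ∨ w) → (¬q)) = T
((w → (¬w)) ∨ ((¬q) ↔ t)) ∨ (¬((q ∨ w) → (¬q))) = T ∨ T = T

T


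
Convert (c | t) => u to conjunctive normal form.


Step 1: Rewrite as ¬(c ∨ t) ∨ u = (¬c ∧ ¬t) ∨ u.
Step 2: Distribute ∨ over ∧.

((~c) | u) & ((~t) | u)


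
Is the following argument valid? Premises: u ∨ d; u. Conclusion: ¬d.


This is affirming a disjunct (fallacy). There exist truth assignments where the premises are all true but the conclusion is false.

Invalid.


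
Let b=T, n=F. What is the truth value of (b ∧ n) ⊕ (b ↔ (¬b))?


Substitute b=T, n=F:
b ∧ n = T ∧ F = F
¬b = F
b ↔ (¬b) = T ↔ F = F
(b ∧ n) ⊕ (b ↔ (¬b)) = F ⊕ F = F

F


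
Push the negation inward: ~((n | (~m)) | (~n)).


De Morgan: the negation of a disjunction is the conjunction of the negations.
Distribute ~ across |, flipping it to &, and negate each literal.

((~n) & m) & n


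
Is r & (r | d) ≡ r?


Compare truth tables:
d | r | φ | ψ
-------------
False | False | False | False
True | False | False | False
False | True | True | True
True | True | True | True
The columns φ and ψ agree on every row.

Yes, they are logically equivalent.


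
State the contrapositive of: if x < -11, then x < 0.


The contrapositive of (P → Q) is (¬Q → ¬P); it is logically equivalent to the original.
Here P = 'x < -11' and Q = 'x < 0'.

If not (x < 0), then not (x < -11).


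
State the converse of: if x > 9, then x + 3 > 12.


The converse of (P → Q) is (Q → P). It is not in general equivalent to the original.
Here P = 'x > 9' and Q = 'x + 3 > 12'.

If x + 3 > 12, then x > 9.


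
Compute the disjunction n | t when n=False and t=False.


Disjunction is false only when both operands are false.
Substitute: n=False, t=False.
False | False evaluates to False.

False


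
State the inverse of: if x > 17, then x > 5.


The inverse of (P → Q) is (¬P → ¬Q). It is equivalent to the converse, not to the original.
Here P = 'x > 17' and Q = 'x > 5'.

If not (x > 17), then not (x > 5).


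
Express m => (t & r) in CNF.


Step 1: Rewrite m → (t ∧ r) as ¬m ∨ (t ∧ r).
Step 2: Distribute ∨ over ∧.

((~m) | t) & ((~m) | r)


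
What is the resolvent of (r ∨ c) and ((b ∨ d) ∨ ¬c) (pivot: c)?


The clauses contain complementary literals c and ¬c.
Resolution eliminates this pair and disjoins the remaining literals (merging duplicates).

((r ∨ d) ∨ b)


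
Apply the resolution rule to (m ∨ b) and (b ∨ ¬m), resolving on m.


The clauses contain complementary literals m and ¬m.
Resolution eliminates this pair and disjoins the remaining literals (merging duplicates).

b


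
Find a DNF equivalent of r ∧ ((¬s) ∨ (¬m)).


Step 1: Distribute ∧ over ∨: r ∧ ((¬s) ∨ (¬m)) = (r ∧ (¬s)) ∨ (r ∧ (¬m)).

(r ∧ (¬s)) ∨ (r ∧ (¬m))


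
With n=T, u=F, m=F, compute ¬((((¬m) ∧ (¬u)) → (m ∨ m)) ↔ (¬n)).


Substitute n=T, u=F, m=F:
¬m = T
¬u = T
(¬m) ∧ (¬u) = T ∧ T = T
m ∨ m = F ∨ F = F
((¬m) ∧ (¬u)) → (m ∨ m) = T → F = F
¬n = F
(((¬m) ∧ (¬u)) → (m ∨ m)) ↔ (¬n) = F ↔ F = T
¬((((¬m) ∧ (¬u)) → (m ∨ m)) ↔ (¬n)) = F

F


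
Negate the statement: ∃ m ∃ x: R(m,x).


Negation flips each quantifier (∀↔∃) and negates the inner predicate.
¬(∃ m ∃ x: φ) = ∀ m ∀ x: ¬φ.

∀ m ∀ x: ¬(R(m,x))


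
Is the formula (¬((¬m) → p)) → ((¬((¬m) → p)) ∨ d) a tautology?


Build the truth table over {d, m, p}:
d | m | p | φ
-------------
F | F | F | T
T | F | F | T
F | T | F | T
T | T | F | T
F | F | T | T
T | F | T | T
F | T | T | T
T | T | T | T
Every row evaluates to true.

Yes, it is a tautology.


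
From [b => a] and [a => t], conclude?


Hypothetical syllogism: from (P → Q) and (Q → R), infer (P → R).
Chain the two implications through the shared middle term 'a'.

b => t


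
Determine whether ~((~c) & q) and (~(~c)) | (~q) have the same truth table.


Compare truth tables:
c | q | φ | ψ
-------------
False | False | True | True
True | False | True | True
False | True | False | False
True | True | True | True
The columns φ and ψ agree on every row.

Yes, they are logically equivalent.


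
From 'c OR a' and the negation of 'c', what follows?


Disjunctive syllogism: from (P ∨ Q) and ¬P, infer Q.
One disjunct, 'c', is ruled out; the other must hold.

a


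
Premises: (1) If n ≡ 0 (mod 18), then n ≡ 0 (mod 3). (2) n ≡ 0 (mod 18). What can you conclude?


Modus ponens: from (P → Q) and P, infer Q.
P = 'n ≡ 0 (mod 18)' is asserted, and P → Q holds, so Q follows.

n ≡ 0 (mod 3).


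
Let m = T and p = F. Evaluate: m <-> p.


Biconditional is true when both operands have the same truth value.
Substitute: m=T, p=F.
T <-> F evaluates to F.

F


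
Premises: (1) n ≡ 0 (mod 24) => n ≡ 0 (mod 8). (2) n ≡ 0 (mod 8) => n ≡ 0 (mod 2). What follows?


Hypothetical syllogism: from (P → Q) and (Q → R), infer (P → R).
Chain the two implications through the shared middle term 'n ≡ 0 (mod 8)'.

n ≡ 0 (mod 24) => n ≡ 0 (mod 2)


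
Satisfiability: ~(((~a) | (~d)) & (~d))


Search for a satisfying assignment over {a, d}.
Try a=False, d=True: the formula evaluates to True.
A satisfying assignment exists.

Satisfiable.


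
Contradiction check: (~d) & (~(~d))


Truth table over {d}:
d | φ
-----
False | False
True | False
Every row is false.

Yes, it is a contradiction.


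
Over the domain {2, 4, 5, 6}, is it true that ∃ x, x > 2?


Evaluate the predicate on each element: 2:F, 4:T, 5:T, 6:T.
Witness x = 4 satisfies the predicate.

T


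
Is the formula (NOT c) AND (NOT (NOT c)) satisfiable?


Check all 2 assignments over {c}:
c | φ
-----
F | F
T | F
No assignment makes the formula true.

Unsatisfiable.


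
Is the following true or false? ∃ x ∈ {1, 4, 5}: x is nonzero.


Evaluate the predicate on each element: 1:T, 4:T, 5:T.
Witness x = 1 satisfies the predicate.

T


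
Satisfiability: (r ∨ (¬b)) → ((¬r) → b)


Search for a satisfying assignment over {b, r}.
Try b=T, r=F: the formula evaluates to T.
A satisfying assignment exists.

Satisfiable.


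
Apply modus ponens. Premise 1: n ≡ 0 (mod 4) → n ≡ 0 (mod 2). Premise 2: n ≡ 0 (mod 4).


Modus ponens: from (P → Q) and P, infer Q.
P = 'n ≡ 0 (mod 4)' is asserted, and P → Q holds, so Q follows.

n ≡ 0 (mod 2).


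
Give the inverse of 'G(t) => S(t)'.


The inverse of (P → Q) is (¬P → ¬Q). It is equivalent to the converse, not to the original.
Here P = 'G(t)' and Q = 'S(t)'.

If not (G(t)), then not (S(t)).


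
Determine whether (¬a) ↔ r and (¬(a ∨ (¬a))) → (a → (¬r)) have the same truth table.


Compare truth tables:
a | r | φ | ψ
-------------
F | F | F | T
T | F | T | T
F | T | T | T
T | T | F | T
They differ at row 1 (a=F, r=F): φ=F but ψ=T.

No, they are not logically equivalent.


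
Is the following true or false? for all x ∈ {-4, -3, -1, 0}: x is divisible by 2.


Evaluate the predicate on each element: -4:T, -3:F, -1:F, 0:T.
Counterexample x = -3 fails the predicate.

F


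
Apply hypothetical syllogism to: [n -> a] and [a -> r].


Hypothetical syllogism: from (P → Q) and (Q → R), infer (P → R).
Chain the two implications through the shared middle term 'a'.

n -> r


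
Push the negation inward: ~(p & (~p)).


De Morgan: the negation of a conjunction is the disjunction of the negations.
Distribute ~ across &, flipping it to |, and negate each literal.

(~p) | p


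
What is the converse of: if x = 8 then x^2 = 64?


The converse of (P → Q) is (Q → P). It is not in general equivalent to the original.
Here P = 'x = 8' and Q = 'x^2 = 64'.

If x^2 = 64, then x = 8.


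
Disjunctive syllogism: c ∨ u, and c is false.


Disjunctive syllogism: from (P ∨ Q) and ¬P, infer Q.
One disjunct, 'c', is ruled out; the other must hold.

u


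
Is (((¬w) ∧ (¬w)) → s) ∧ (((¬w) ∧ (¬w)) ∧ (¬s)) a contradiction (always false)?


Truth table over {s, w}:
s | w | φ
---------
F | F | F
T | F | F
F | T | F
T | T | F
Every row is false.

Yes, it is a contradiction.


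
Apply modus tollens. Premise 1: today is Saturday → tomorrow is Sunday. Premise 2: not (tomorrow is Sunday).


Modus tollens: from (P → Q) and ¬Q, infer ¬P.
Q = 'tomorrow is Sunday' is denied; since P → Q, P must also fail.

Not (today is Saturday).


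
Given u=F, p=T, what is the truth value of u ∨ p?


Disjunction is false only when both operands are false.
Substitute: u=F, p=T.
F ∨ T evaluates to T.

T


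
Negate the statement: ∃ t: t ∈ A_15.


¬(∀ x: φ) = ∃ x: ¬φ, and ¬(∃ x: φ) = ∀ x: ¬φ.
Apply to the existential statement.

∀ t: ¬(t ∈ A_15)


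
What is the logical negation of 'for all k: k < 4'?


¬(for all x: φ) = there exists x: ¬φ, and ¬(there exists x: φ) = for all x: ¬φ.
Apply to the universal statement.

there exists k: NOT(k < 4)


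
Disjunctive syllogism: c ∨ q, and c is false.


Disjunctive syllogism: from (P ∨ Q) and ¬P, infer Q.
One disjunct, 'c', is ruled out; the other must hold.

q


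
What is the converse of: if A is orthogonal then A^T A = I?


The converse of (P → Q) is (Q → P). It is not in general equivalent to the original.
Here P = 'A is orthogonal' and Q = 'A^T A = I'.

If A^T A = I, then A is orthogonal.


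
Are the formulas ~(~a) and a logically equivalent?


Compare truth tables:
a | φ | ψ
---------
False | False | False
True | True | True
The columns φ and ψ agree on every row.

Yes, they are logically equivalent.


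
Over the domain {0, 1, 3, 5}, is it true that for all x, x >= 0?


Evaluate the predicate on each element: 0:T, 1:T, 3:T, 5:T.
Every element satisfies the predicate.

T


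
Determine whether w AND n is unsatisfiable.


Truth table over {n, w}:
n | w | φ
---------
F | F | F
T | F | F
F | T | F
T | T | T
Satisfying assignment at row 4: n=T, w=T gives T.

No, it is not a contradiction.


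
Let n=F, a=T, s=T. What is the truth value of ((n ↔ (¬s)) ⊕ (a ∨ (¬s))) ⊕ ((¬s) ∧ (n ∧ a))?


Substitute n=F, a=T, s=T:
¬s = F
n ↔ (¬s) = F ↔ F = T
¬s = F
a ∨ (¬s) = T ∨ F = T
(n ↔ (¬s)) ⊕ (a ∨ (¬s)) = T ⊕ T = F
¬s = F
n ∧ a = F ∧ T = F
(¬s) ∧ (n ∧ a) = F ∧ F = F
((n ↔ (¬s)) ⊕ (a ∨ (¬s))) ⊕ ((¬s) ∧ (n ∧ a)) = F ⊕ F = F

F


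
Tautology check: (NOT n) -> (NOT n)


Build the truth table over {n}:
n | φ
-----
F | T
T | T
Every row evaluates to true.

Yes, it is a tautology.


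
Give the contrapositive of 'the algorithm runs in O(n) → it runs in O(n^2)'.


The contrapositive of (P → Q) is (¬Q → ¬P); it is logically equivalent to the original.
Here P = 'the algorithm runs in O(n)' and Q = 'it runs in O(n^2)'.

If not (it runs in O(n^2)), then not (the algorithm runs in O(n)).


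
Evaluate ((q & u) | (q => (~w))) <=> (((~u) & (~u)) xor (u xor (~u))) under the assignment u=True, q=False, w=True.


Substitute u=True, q=False, w=True:
… (earlier sub-steps elided)
~w = False
q => (~w) = False => False = True
(q & u) | (q => (~w)) = False | True = True
~u = False
~u = False
(~u) & (~u) = False & False = False
~u = False
u xor (~u) = True xor False = True
((~u) & (~u)) xor (u xor (~u)) = False xor True = True
((q & u) | (q => (~w))) <=> (((~u) & (~u)) xor (u xor (~u))) = True <=> True = True

True


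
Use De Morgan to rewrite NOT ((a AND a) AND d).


De Morgan: the negation of a conjunction is the disjunction of the negations.
Distribute NOT across AND, flipping it to OR, and negate each literal.

((NOT a) OR (NOT a)) OR (NOT d)


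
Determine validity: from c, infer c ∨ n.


This matches the form of disjunction introduction: the conclusion follows in every model of the premises.

Valid.


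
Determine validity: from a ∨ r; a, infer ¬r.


This is affirming a disjunct (fallacy). There exist truth assignments where the premises are all true but the conclusion is false.

Invalid.


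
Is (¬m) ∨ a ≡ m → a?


Compare truth tables:
a | m | φ | ψ
-------------
F | F | T | T
T | F | T | T
F | T | F | F
T | T | T | T
The columns φ and ψ agree on every row.

Yes, they are logically equivalent.


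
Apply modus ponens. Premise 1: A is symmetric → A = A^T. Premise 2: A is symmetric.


Modus ponens: from (P → Q) and P, infer Q.
P = 'A is symmetric' is asserted, and P → Q holds, so Q follows.

A = A^T.


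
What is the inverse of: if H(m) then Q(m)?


The inverse of (P → Q) is (¬P → ¬Q). It is equivalent to the converse, not to the original.
Here P = 'H(m)' and Q = 'Q(m)'.

If not (H(m)), then not (Q(m)).


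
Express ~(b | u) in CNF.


Step 1: Apply De Morgan: ¬(b ∨ u) = ¬b ∧ ¬u.

(~b) & (~u)


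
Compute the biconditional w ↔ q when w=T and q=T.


Biconditional is true when both operands have the same truth value.
Substitute: w=T, q=T.
T ↔ T evaluates to T.

T


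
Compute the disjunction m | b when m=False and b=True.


Disjunction is false only when both operands are false.
Substitute: m=False, b=True.
False | True evaluates to True.

True


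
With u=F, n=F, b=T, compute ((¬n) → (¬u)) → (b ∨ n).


Substitute u=F, n=F, b=T:
¬n = T
¬u = T
(¬n) → (¬u) = T → T = T
b ∨ n = T ∨ F = T
((¬n) → (¬u)) → (b ∨ n) = T → T = T

T


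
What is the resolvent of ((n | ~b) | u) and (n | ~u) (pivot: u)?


The clauses contain complementary literals u and ~u.
Resolution eliminates this pair and disjoins the remaining literals (merging duplicates).

(n | ~b)


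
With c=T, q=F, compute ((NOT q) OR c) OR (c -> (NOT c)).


Substitute c=T, q=F:
NOT q = T
(NOT q) OR c = T OR T = T
NOT c = F
c -> (NOT c) = T -> F = F
((NOT q) OR c) OR (c -> (NOT c)) = T OR F = T

T


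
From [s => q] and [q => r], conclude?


Hypothetical syllogism: from (P → Q) and (Q → R), infer (P → R).
Chain the two implications through the shared middle term 'q'.

s => r


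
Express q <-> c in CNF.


Step 1: Rewrite q ↔ c as (q → c) ∧ (c → q).
Step 2: Rewrite each implication as a disjunction.

((NOT q) OR c) AND ((NOT c) OR q)


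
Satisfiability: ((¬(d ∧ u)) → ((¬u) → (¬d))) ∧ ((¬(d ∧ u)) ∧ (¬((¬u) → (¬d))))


Check all 4 assignments over {d, u}:
d | u | φ
---------
F | F | F
T | F | F
F | T | F
T | T | F
No assignment makes the formula true.

Unsatisfiable.


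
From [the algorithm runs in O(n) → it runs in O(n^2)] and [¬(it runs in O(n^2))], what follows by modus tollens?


Modus tollens: from (P → Q) and ¬Q, infer ¬P.
Q = 'it runs in O(n^2)' is denied; since P → Q, P must also fail.

Not (the algorithm runs in O(n)).


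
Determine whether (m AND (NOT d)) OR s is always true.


Build the truth table over {d, m, s}:
d | m | s | φ
-------------
F | F | F | F
T | F | F | F
F | T | F | T
T | T | F | F
F | F | T | T
T | F | T | T
F | T | T | T
T | T | T | T
Counterexample at row 1: with d=F, m=F, s=F, the formula is F.

No, it is not a tautology.


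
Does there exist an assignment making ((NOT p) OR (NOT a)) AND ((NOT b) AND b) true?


Check all 8 assignments over {a, b, p}:
a | b | p | φ
-------------
F | F | F | F
T | F | F | F
F | T | F | F
T | T | F | F
F | F | T | F
T | F | T | F
F | T | T | F
T | T | T | F
No assignment makes the formula true.

Unsatisfiable.


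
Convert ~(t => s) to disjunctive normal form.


Step 1: Rewrite implication then negate: ¬(¬t ∨ s) = t ∧ ¬s.

t & (~s)


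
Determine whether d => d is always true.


Build the truth table over {d}:
d | φ
-----
False | True
True | True
Every row evaluates to true.

Yes, it is a tautology.


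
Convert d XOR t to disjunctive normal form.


Step 1: d ⊕ t is true exactly when they disagree: (d ∧ ¬t) ∨ (¬d ∧ t).

(d AND (NOT t)) OR ((NOT d) AND t)


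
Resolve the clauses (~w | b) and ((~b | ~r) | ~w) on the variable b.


The clauses contain complementary literals b and ~b.
Resolution eliminates this pair and disjoins the remaining literals (merging duplicates).

(~w | ~r)


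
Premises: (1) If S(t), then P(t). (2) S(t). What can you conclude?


Modus ponens: from (P → Q) and P, infer Q.
P = 'S(t)' is asserted, and P → Q holds, so Q follows.

P(t).


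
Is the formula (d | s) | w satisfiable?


Search for a satisfying assignment over {d, s, w}.
Try d=True, s=False, w=False: the formula evaluates to True.
A satisfying assignment exists.

Satisfiable.


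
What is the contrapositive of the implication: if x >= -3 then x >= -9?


The contrapositive of (P → Q) is (¬Q → ¬P); it is logically equivalent to the original.
Here P = 'x >= -3' and Q = 'x >= -9'.

If not (x >= -9), then not (x >= -3).


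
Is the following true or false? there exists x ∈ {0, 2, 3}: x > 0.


Evaluate the predicate on each element: 0:F, 2:T, 3:T.
Witness x = 2 satisfies the predicate.

T


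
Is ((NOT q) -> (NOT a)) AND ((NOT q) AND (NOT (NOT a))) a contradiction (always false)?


Truth table over {a, q}:
a | q | φ
---------
F | F | F
T | F | F
F | T | F
T | T | F
Every row is false.

Yes, it is a contradiction.


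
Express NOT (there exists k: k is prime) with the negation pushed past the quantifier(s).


¬(for all x: φ) = there exists x: ¬φ, and ¬(there exists x: φ) = for all x: ¬φ.
Apply to the existential statement.

for all k: NOT(k is prime)


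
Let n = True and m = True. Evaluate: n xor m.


Exclusive or is true when exactly one operand is true.
Substitute: n=True, m=True.
True xor True evaluates to False.

False


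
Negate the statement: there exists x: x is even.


¬(for all x: φ) = there exists x: ¬φ, and ¬(there exists x: φ) = for all x: ¬φ.
Apply to the existential statement.

for all x: NOT(x is even)


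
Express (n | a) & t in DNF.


Step 1: Distribute ∧ over ∨: (n ∨ a) ∧ t = (n ∧ t) ∨ (a ∧ t).

(n & t) | (a & t)


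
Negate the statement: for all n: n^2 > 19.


¬(for all x: φ) = there exists x: ¬φ, and ¬(there exists x: φ) = for all x: ¬φ.
Apply to the universal statement.

there exists n: NOT(n^2 > 19)


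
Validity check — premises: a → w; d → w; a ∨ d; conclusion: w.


This matches the form of proof by cases: the conclusion follows in every model of the premises.

Valid.


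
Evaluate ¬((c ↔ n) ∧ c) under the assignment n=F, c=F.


Substitute n=F, c=F:
c ↔ n = F ↔ F = T
(c ↔ n) ∧ c = T ∧ F = F
¬((c ↔ n) ∧ c) = T

T


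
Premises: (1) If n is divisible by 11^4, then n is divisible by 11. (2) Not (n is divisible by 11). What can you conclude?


Modus tollens: from (P → Q) and ¬Q, infer ¬P.
Q = 'n is divisible by 11' is denied; since P → Q, P must also fail.

Not (n is divisible by 11^4).


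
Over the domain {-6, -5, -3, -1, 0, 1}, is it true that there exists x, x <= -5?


Evaluate the predicate on each element: -6:T, -5:T, -3:F, -1:F, 0:F, 1:F.
Witness x = -6 satisfies the predicate.

T


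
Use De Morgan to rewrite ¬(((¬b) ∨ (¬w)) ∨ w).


De Morgan: the negation of a disjunction is the conjunction of the negations.
Distribute ¬ across ∨, flipping it to ∧, and negate each literal.

(b ∧ w) ∧ (¬w)


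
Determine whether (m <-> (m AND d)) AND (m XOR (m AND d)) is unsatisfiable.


Truth table over {d, m}:
d | m | φ
---------
F | F | F
T | F | F
F | T | F
T | T | F
Every row is false.

Yes, it is a contradiction.


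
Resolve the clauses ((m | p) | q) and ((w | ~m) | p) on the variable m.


The clauses contain complementary literals m and ~m.
Resolution eliminates this pair and disjoins the remaining literals (merging duplicates).

((q | p) | w)


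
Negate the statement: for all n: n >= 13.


¬(for all x: φ) = there exists x: ¬φ, and ¬(there exists x: φ) = for all x: ¬φ.
Apply to the universal statement.

there exists n: NOT(n >= 13)


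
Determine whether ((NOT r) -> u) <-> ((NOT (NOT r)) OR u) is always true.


Build the truth table over {r, u}:
r | u | φ
---------
F | F | T
T | F | T
F | T | T
T | T | T
Every row evaluates to true.

Yes, it is a tautology.


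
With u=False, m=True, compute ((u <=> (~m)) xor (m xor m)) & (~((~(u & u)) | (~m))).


Substitute u=False, m=True:
~m = False
u <=> (~m) = False <=> False = True
m xor m = True xor True = False
(u <=> (~m)) xor (m xor m) = True xor False = True
u & u = False & False = False
~(u & u) = True
~m = False
(~(u & u)) | (~m) = True | False = True
~((~(u & u)) | (~m)) = False
((u <=> (~m)) xor (m xor m)) & (~((~(u & u)) | (~m))) = True & False = False

False


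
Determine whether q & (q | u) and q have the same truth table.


Compare truth tables:
q | u | φ | ψ
-------------
False | False | False | False
True | False | True | True
False | True | False | False
True | True | True | True
The columns φ and ψ agree on every row.

Yes, they are logically equivalent.


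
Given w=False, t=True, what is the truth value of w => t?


Implication is false only when antecedent is true and consequent is false.
Substitute: w=False, t=True.
False => True evaluates to True.

True


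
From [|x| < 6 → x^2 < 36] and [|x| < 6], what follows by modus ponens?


Modus ponens: from (P → Q) and P, infer Q.
P = '|x| < 6' is asserted, and P → Q holds, so Q follows.

x^2 < 36.


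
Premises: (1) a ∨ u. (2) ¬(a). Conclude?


Disjunctive syllogism: from (P ∨ Q) and ¬P, infer Q.
One disjunct, 'a', is ruled out; the other must hold.

u


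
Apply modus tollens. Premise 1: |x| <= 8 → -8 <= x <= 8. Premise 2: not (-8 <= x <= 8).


Modus tollens: from (P → Q) and ¬Q, infer ¬P.
Q = '-8 <= x <= 8' is denied; since P → Q, P must also fail.

Not (|x| <= 8).


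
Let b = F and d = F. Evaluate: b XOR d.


Exclusive or is true when exactly one operand is true.
Substitute: b=F, d=F.
F XOR F evaluates to F.

F


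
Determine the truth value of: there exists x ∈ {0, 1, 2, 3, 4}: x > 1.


Evaluate the predicate on each element: 0:F, 1:F, 2:T, 3:T, 4:T.
Witness x = 2 satisfies the predicate.

T


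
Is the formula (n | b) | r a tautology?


Build the truth table over {b, n, r}:
b | n | r | φ
-------------
False | False | False | False
True | False | False | True
False | True | False | True
True | True | False | True
False | False | True | True
True | False | True | True
False | True | True | True
True | True | True | True
Counterexample at row 1: with b=False, n=False, r=False, the formula is False.

No, it is not a tautology.


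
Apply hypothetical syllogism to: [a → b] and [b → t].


Hypothetical syllogism: from (P → Q) and (Q → R), infer (P → R).
Chain the two implications through the shared middle term 'b'.

a → t


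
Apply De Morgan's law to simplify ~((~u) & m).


De Morgan: the negation of a conjunction is the disjunction of the negations.
Distribute ~ across &, flipping it to |, and negate each literal.

u | (~m)


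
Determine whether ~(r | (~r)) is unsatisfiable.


Truth table over {r}:
r | φ
-----
False | False
True | False
Every row is false.

Yes, it is a contradiction.


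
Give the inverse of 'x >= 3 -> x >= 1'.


The inverse of (P → Q) is (¬P → ¬Q). It is equivalent to the converse, not to the original.
Here P = 'x >= 3' and Q = 'x >= 1'.

If not (x >= 3), then not (x >= 1).


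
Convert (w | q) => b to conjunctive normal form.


Step 1: Rewrite as ¬(w ∨ q) ∨ b = (¬w ∧ ¬q) ∨ b.
Step 2: Distribute ∨ over ∧.

((~w) | b) & ((~q) | b)


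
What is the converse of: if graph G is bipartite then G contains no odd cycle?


The converse of (P → Q) is (Q → P). It is not in general equivalent to the original.
Here P = 'graph G is bipartite' and Q = 'G contains no odd cycle'.

If G contains no odd cycle, then graph G is bipartite.


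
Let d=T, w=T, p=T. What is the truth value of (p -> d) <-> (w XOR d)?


Substitute d=T, w=T, p=T:
p -> d = T -> T = T
w XOR d = T XOR T = F
(p -> d) <-> (w XOR d) = T <-> F = F

F


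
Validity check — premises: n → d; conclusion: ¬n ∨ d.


This matches the form of material implication: the conclusion follows in every model of the premises.

Valid.


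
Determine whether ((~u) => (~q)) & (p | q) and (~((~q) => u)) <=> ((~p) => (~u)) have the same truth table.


Compare truth tables:
p | q | u | φ | ψ
-----------------
False | False | False | False | True
True | False | False | True | True
False | True | False | False | False
True | True | False | False | False
False | False | True | False | True
True | False | True | True | False
False | True | True | True | True
True | True | True | True | False
They differ at row 1 (p=False, q=False, u=False): φ=False but ψ=True.

No, they are not logically equivalent.


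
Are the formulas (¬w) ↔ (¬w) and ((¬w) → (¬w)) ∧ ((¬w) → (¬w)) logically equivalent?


Compare truth tables:
w | φ | ψ
---------
F | T | T
T | T | T
The columns φ and ψ agree on every row.

Yes, they are logically equivalent.


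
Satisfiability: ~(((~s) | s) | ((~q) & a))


Check all 8 assignments over {a, q, s}:
a | q | s | φ
-------------
False | False | False | False
True | False | False | False
False | True | False | False
True | True | False | False
False | False | True | False
True | False | True | False
False | True | True | False
True | True | True | False
No assignment makes the formula true.

Unsatisfiable.


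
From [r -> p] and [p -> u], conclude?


Hypothetical syllogism: from (P → Q) and (Q → R), infer (P → R).
Chain the two implications through the shared middle term 'p'.

r -> u


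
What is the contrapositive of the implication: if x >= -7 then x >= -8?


The contrapositive of (P → Q) is (¬Q → ¬P); it is logically equivalent to the original.
Here P = 'x >= -7' and Q = 'x >= -8'.

If not (x >= -8), then not (x >= -7).


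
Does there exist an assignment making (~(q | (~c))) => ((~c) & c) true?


Search for a satisfying assignment over {c, q}.
Try c=False, q=False: the formula evaluates to True.
A satisfying assignment exists.

Satisfiable.


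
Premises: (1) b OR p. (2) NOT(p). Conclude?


Disjunctive syllogism: from (P ∨ Q) and ¬P, infer Q.
One disjunct, 'p', is ruled out; the other must hold.

b


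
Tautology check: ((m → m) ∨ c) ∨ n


Build the truth table over {c, m, n}:
c | m | n | φ
-------------
F | F | F | T
T | F | F | T
F | T | F | T
T | T | F | T
F | F | T | T
T | F | T | T
F | T | T | T
T | T | T | T
Every row evaluates to true.

Yes, it is a tautology.


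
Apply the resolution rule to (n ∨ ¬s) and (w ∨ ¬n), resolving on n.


The clauses contain complementary literals n and ¬n.
Resolution eliminates this pair and disjoins the remaining literals (merging duplicates).

(¬s ∨ w)


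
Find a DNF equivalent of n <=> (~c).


Step 1: n ↔ (¬c) is true exactly when both agree: (n ∧ (¬c)) ∨ (¬n ∧ ¬(¬c)).
Step 2: Eliminate any double negations (¬¬X = X).

(n & (~c)) | ((~n) & c)
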